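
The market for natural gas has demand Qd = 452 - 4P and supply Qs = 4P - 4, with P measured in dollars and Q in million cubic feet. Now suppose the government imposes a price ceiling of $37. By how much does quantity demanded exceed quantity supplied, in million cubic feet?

160

Setting quantity demanded equal to quantity supplied, 452 - 4P = 4P - 4, gives P* = 57 and Q* = 224.
Since 37 < 57, the ceiling is binding.
At P = 37: Qd = 452 - 4·37 = 304 and Qs = 4·37 - 4 = 144.
Shortage = Qd - Qs = 304 - 144 = 160.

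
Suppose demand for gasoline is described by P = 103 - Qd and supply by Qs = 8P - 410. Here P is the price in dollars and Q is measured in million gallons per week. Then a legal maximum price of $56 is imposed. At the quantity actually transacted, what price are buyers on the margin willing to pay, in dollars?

Rearranging demand gives Qd = 103 - P. Setting quantity demanded equal to quantity supplied, 103 - P = 8P - 410, gives P* = 57 and Q* = 46.
Since 56 < 57, the ceiling is binding.
At P = 56: Qd = 103 - 56 = 47 and Qs = 8·56 - 410 = 38.
Only 38 units reach the market. On the demand curve, the marginal buyer's willingness to pay at Q = 38 is (103 - 38) = 65.

65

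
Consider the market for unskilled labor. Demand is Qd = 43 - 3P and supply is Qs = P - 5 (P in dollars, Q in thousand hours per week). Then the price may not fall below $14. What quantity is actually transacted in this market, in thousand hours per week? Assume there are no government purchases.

1

In a free market, 43 - 3P = P - 5 gives the equilibrium P* = 12, Q* = 7.
The floor of 14 is above the equilibrium price 12, so it binds.
At P = 14: Qd = 43 - 3·14 = 1 and Qs = 14 - 5 = 9.
The quantity actually transacted is the short side, demand: 1.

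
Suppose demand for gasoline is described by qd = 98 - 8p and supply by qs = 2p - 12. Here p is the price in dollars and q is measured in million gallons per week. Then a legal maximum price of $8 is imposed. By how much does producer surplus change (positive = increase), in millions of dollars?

Setting quantity demanded equal to quantity supplied, 98 - 8p = 2p - 12, gives p* = 11 and q* = 10.
Because the ceiling (8) lies below the market-clearing price, it is binding.
At p = 8: qd = 98 - 8·8 = 34 and qs = 2·8 - 12 = 4.
Producer surplus without the control is ½ · (11 - 6) · 10 = 25.
With the ceiling, producers sell 4 units at 8, so PS = ½ · (8 - 6) · 4 = 4.
Change in producer surplus = 4 - 25 = -21.

-21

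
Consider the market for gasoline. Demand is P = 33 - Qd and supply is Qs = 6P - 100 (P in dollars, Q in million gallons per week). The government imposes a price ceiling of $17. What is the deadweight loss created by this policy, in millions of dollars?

84

Rearranging demand gives Qd = 33 - P. Equilibrium: 33 - P = 6P - 100, so 133 = 7P and P* = 19, Q* = 14.
The ceiling of 17 is below the equilibrium price 19, so it binds.
At P = 17: Qd = 33 - 17 = 16 and Qs = 6·17 - 100 = 2.
Quantity traded falls to 2. At Q = 2 the demand price is 33 - 2 = 31 and the supply price is (100 + 2)/6 = 17.
Deadweight loss = ½ · (31 - 17) · (14 - 2) = ½ · 14 · 12 = 84.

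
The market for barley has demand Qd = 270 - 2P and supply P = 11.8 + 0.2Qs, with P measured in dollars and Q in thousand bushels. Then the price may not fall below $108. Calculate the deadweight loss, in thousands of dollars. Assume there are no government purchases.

Rearranging supply gives Qs = 5P - 59. In a free market, 270 - 2P = 5P - 59 gives the equilibrium P* = 47, Q* = 176.
Since 108 > 47, the floor is binding.
At P = 108: Qd = 270 - 2·108 = 54 and Qs = 5·108 - 59 = 481.
Quantity traded falls to 54. At Q = 54 the demand price is (270 - 54)/2 = 108 and the supply price is (59 + 54)/5 = 22.6.
Deadweight loss = ½ · (108 - 22.6) · (176 - 54) = ½ · 85.4 · 122 = 5209.4.

5209.4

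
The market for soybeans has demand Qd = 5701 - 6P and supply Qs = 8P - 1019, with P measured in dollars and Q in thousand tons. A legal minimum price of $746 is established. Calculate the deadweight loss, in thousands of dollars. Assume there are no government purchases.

In a free market, 5701 - 6P = 8P - 1019 gives the equilibrium P* = 480, Q* = 2821.
Since 746 > 480, the floor is binding.
At P = 746: Qd = 5701 - 6·746 = 1225 and Qs = 8·746 - 1019 = 4949.
Quantity traded falls to 1225. At Q = 1225 the demand price is (5701 - 1225)/6 = 746 and the supply price is (1019 + 1225)/8 = 280.5.
Deadweight loss = ½ · (746 - 280.5) · (2821 - 1225) = ½ · 465.5 · 1596 = 371469.

371469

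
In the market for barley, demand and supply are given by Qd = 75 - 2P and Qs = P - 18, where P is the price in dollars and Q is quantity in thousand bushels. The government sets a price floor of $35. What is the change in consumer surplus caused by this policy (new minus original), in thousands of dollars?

Setting quantity demanded equal to quantity supplied, 75 - 2P = P - 18, gives P* = 31 and Q* = 13.
The floor of 35 is above the equilibrium price 31, so it binds.
At P = 35: Qd = 75 - 2·35 = 5 and Qs = 35 - 18 = 17.
Consumer surplus without the control is ½ · (37.5 - 31) · 13 = 42.25.
With the floor, consumers buy 5 units at 35, so CS = ½ · (37.5 - 35) · 5 = 6.25.
Change in consumer surplus = 6.25 - 42.25 = -36.

-36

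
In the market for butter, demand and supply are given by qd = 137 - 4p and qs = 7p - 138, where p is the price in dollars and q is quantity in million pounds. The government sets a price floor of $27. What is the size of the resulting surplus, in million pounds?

Equilibrium: 137 - 4p = 7p - 138, so 275 = 11p and p* = 25, q* = 37.
Since 27 > 25, the floor is binding.
At p = 27: qd = 137 - 4·27 = 29 and qs = 7·27 - 138 = 51.
Surplus = qs - qd = 51 - 29 = 22.

22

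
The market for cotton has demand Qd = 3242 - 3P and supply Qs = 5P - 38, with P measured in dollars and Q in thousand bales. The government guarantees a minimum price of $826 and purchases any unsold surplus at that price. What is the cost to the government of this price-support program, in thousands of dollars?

Setting quantity demanded equal to quantity supplied, 3242 - 3P = 5P - 38, gives P* = 410 and Q* = 2012.
The floor of 826 is above the equilibrium price 410, so it binds.
At P = 826: Qd = 3242 - 3·826 = 764 and Qs = 5·826 - 38 = 4092.
Surplus = Qs - Qd = 3328.
Government expenditure = surplus × support price = 3328 × 826 = 2748928.

2748928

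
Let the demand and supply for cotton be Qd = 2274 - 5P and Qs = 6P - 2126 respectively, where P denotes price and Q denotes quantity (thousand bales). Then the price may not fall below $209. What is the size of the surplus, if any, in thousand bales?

0

Setting quantity demanded equal to quantity supplied, 2274 - 5P = 6P - 2126, gives P* = 400 and Q* = 274.
The floor of 209 is below the equilibrium price 400, so it is not binding; the market clears at P* = 400, Q* = 274.
Since the control does not bind, there is no surplus.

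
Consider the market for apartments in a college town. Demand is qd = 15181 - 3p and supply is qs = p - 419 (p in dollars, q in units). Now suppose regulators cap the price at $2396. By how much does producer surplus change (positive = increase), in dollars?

Without the control the market clears where 15181 - 3p = p - 419, i.e. p* = 3900 and q* = 3481.
The ceiling of 2396 is below the equilibrium price 3900, so it binds.
At p = 2396: qd = 15181 - 3·2396 = 7993 and qs = 2396 - 419 = 1977.
Producer surplus without the control is ½ · (3900 - 419) · 3481 = 6058680.5.
With the ceiling, producers sell 1977 units at 2396, so PS = ½ · (2396 - 419) · 1977 = 1954264.5.
Change in producer surplus = 1954264.5 - 6058680.5 = -4104416.

-4104416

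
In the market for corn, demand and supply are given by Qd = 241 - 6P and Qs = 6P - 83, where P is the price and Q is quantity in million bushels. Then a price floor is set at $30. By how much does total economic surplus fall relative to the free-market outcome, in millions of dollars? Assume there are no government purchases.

54

Equilibrium: 241 - 6P = 6P - 83, so 324 = 12P and P* = 27, Q* = 79.
Since 30 > 27, the floor is binding.
At P = 30: Qd = 241 - 6·30 = 61 and Qs = 6·30 - 83 = 97.
Quantity traded falls to 61. At Q = 61 the demand price is (241 - 61)/6 = 30 and the supply price is (83 + 61)/6 = 24.
Deadweight loss = ½ · (30 - 24) · (79 - 61) = ½ · 6 · 18 = 54.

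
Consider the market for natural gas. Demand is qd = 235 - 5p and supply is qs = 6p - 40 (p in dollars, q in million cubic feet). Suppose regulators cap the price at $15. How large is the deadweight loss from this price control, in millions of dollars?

660

In a free market, 235 - 5p = 6p - 40 gives the equilibrium p* = 25, q* = 110.
The ceiling of 15 is below the equilibrium price 25, so it binds.
At p = 15: qd = 235 - 5·15 = 160 and qs = 6·15 - 40 = 50.
Quantity traded falls to 50. At q = 50 the demand price is (235 - 50)/5 = 37 and the supply price is (40 + 50)/6 = 15.
Deadweight loss = ½ · (37 - 15) · (110 - 50) = ½ · 22 · 60 = 660.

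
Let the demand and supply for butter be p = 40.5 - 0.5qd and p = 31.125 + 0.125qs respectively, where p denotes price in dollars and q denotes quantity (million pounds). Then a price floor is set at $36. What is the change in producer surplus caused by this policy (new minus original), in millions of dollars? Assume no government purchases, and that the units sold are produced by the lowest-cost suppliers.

24.75

Rearranging demand gives qd = 81 - 2p; rearranging supply gives qs = 8p - 249. Setting quantity demanded equal to quantity supplied, 81 - 2p = 8p - 249, gives p* = 33 and q* = 15.
Since 36 > 33, the floor is binding.
At p = 36: qd = 81 - 2·36 = 9 and qs = 8·36 - 249 = 39.
Producer surplus without the control is ½ · (33 - 31.125) · 15 = 14.0625.
With the floor, 9 units are sold at 36. The supply price at q = 9 is 32.25, so PS = ½ · [(36 - 31.125) + (36 - 32.25)] · 9 = 38.8125.
Change in producer surplus = 38.8125 - 14.0625 = 24.75.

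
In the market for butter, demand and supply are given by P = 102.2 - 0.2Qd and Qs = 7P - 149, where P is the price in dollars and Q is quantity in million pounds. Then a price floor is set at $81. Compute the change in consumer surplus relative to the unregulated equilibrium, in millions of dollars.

Rearranging demand gives Qd = 511 - 5P. Setting quantity demanded equal to quantity supplied, 511 - 5P = 7P - 149, gives P* = 55 and Q* = 236.
The floor of 81 is above the equilibrium price 55, so it binds.
At P = 81: Qd = 511 - 5·81 = 106 and Qs = 7·81 - 149 = 418.
Consumer surplus without the control is ½ · (102.2 - 55) · 236 = 5569.6.
With the floor, consumers buy 106 units at 81, so CS = ½ · (102.2 - 81) · 106 = 1123.6.
Change in consumer surplus = 1123.6 - 5569.6 = -4446.

-4446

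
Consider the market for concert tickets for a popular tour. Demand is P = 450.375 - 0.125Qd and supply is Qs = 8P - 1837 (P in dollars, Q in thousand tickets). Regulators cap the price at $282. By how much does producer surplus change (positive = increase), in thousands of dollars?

Rearranging demand gives Qd = 3603 - 8P. Equilibrium: 3603 - 8P = 8P - 1837, so 5440 = 16P and P* = 340, Q* = 883.
Since 282 < 340, the ceiling is binding.
At P = 282: Qd = 3603 - 8·282 = 1347 and Qs = 8·282 - 1837 = 419.
Producer surplus without the control is ½ · (340 - 229.625) · 883 = 48730.5625.
With the ceiling, producers sell 419 units at 282, so PS = ½ · (282 - 229.625) · 419 = 10972.5625.
Change in producer surplus = 10972.5625 - 48730.5625 = -37758.

-37758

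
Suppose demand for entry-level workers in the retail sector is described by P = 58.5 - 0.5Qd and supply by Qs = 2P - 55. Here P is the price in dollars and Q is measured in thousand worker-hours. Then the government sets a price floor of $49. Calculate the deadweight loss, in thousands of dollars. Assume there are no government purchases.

Rearranging demand gives Qd = 117 - 2P. In a free market, 117 - 2P = 2P - 55 gives the equilibrium P* = 43, Q* = 31.
Since 49 > 43, the floor is binding.
At P = 49: Qd = 117 - 2·49 = 19 and Qs = 2·49 - 55 = 43.
Quantity traded falls to 19. At Q = 19 the demand price is (117 - 19)/2 = 49 and the supply price is (55 + 19)/2 = 37.
Deadweight loss = ½ · (49 - 37) · (31 - 19) = ½ · 12 · 12 = 72.

72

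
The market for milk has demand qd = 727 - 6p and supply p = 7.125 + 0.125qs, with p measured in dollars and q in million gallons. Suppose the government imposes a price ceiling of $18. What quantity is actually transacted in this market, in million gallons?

Rearranging supply gives qs = 8p - 57. Setting quantity demanded equal to quantity supplied, 727 - 6p = 8p - 57, gives p* = 56 and q* = 391.
Since 18 < 56, the ceiling is binding.
At p = 18: qd = 727 - 6·18 = 619 and qs = 8·18 - 57 = 87.
The quantity actually transacted is the short side, supply: 87.

87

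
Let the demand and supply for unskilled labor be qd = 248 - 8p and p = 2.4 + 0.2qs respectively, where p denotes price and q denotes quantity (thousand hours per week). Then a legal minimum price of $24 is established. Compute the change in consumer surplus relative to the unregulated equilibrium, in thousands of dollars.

-288

Rearranging supply gives qs = 5p - 12. Equilibrium: 248 - 8p = 5p - 12, so 260 = 13p and p* = 20, q* = 88.
The floor of 24 is above the equilibrium price 20, so it binds.
At p = 24: qd = 248 - 8·24 = 56 and qs = 5·24 - 12 = 108.
Consumer surplus without the control is ½ · (31 - 20) · 88 = 484.
With the floor, consumers buy 56 units at 24, so CS = ½ · (31 - 24) · 56 = 196.
Change in consumer surplus = 196 - 484 = -288.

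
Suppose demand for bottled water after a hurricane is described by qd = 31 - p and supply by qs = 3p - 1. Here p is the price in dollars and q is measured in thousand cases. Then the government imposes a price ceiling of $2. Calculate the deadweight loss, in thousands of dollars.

216

In a free market, 31 - p = 3p - 1 gives the equilibrium p* = 8, q* = 23.
The ceiling of 2 is below the equilibrium price 8, so it binds.
At p = 2: qd = 31 - 2 = 29 and qs = 3·2 - 1 = 5.
Quantity traded falls to 5. At q = 5 the demand price is 31 - 5 = 26 and the supply price is (1 + 5)/3 = 2.
Deadweight loss = ½ · (26 - 2) · (23 - 5) = ½ · 24 · 18 = 216.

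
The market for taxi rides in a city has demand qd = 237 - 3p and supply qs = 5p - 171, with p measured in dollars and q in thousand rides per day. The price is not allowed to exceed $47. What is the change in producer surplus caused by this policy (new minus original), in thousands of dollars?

Without the control the market clears where 237 - 3p = 5p - 171, i.e. p* = 51 and q* = 84.
The ceiling of 47 is below the equilibrium price 51, so it binds.
At p = 47: qd = 237 - 3·47 = 96 and qs = 5·47 - 171 = 64.
Producer surplus without the control is ½ · (51 - 34.2) · 84 = 705.6.
With the ceiling, producers sell 64 units at 47, so PS = ½ · (47 - 34.2) · 64 = 409.6.
Change in producer surplus = 409.6 - 705.6 = -296.

-296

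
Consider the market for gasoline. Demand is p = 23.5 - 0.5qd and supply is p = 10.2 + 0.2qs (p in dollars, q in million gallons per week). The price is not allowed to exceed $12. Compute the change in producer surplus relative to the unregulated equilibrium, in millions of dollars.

-28

Rearranging demand gives qd = 47 - 2p; rearranging supply gives qs = 5p - 51. In a free market, 47 - 2p = 5p - 51 gives the equilibrium p* = 14, q* = 19.
Because the ceiling (12) lies below the market-clearing price, it is binding.
At p = 12: qd = 47 - 2·12 = 23 and qs = 5·12 - 51 = 9.
Producer surplus without the control is ½ · (14 - 10.2) · 19 = 36.1.
With the ceiling, producers sell 9 units at 12, so PS = ½ · (12 - 10.2) · 9 = 8.1.
Change in producer surplus = 8.1 - 36.1 = -28.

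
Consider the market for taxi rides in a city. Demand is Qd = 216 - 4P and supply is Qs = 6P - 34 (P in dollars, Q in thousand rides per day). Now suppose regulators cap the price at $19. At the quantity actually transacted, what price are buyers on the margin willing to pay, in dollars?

34

In a free market, 216 - 4P = 6P - 34 gives the equilibrium P* = 25, Q* = 116.
The ceiling of 19 is below the equilibrium price 25, so it binds.
At P = 19: Qd = 216 - 4·19 = 140 and Qs = 6·19 - 34 = 80.
Only 80 units reach the market. On the demand curve, the marginal buyer's willingness to pay at Q = 80 is (216 - 80)/4 = 34.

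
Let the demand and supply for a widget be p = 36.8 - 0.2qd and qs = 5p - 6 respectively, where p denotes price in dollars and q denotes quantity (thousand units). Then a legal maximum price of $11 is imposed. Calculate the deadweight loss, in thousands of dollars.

320

Rearranging demand gives qd = 184 - 5p. Setting quantity demanded equal to quantity supplied, 184 - 5p = 5p - 6, gives p* = 19 and q* = 89.
The ceiling of 11 is below the equilibrium price 19, so it binds.
At p = 11: qd = 184 - 5·11 = 129 and qs = 5·11 - 6 = 49.
Quantity traded falls to 49. At q = 49 the demand price is (184 - 49)/5 = 27 and the supply price is (6 + 49)/5 = 11.
Deadweight loss = ½ · (27 - 11) · (89 - 49) = ½ · 16 · 40 = 320.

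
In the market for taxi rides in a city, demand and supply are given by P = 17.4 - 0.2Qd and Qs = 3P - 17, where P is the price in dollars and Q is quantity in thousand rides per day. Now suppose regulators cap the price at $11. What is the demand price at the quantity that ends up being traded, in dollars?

Rearranging demand gives Qd = 87 - 5P. Equilibrium: 87 - 5P = 3P - 17, so 104 = 8P and P* = 13, Q* = 22.
Since 11 < 13, the ceiling is binding.
At P = 11: Qd = 87 - 5·11 = 32 and Qs = 3·11 - 17 = 16.
Only 16 units reach the market. On the demand curve, the marginal buyer's willingness to pay at Q = 16 is (87 - 16)/5 = 14.2.

14.2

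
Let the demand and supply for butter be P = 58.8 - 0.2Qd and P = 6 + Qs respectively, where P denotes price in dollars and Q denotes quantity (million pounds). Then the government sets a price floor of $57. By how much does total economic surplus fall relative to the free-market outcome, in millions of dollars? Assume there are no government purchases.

735

Rearranging demand gives Qd = 294 - 5P; rearranging supply gives Qs = P - 6. Without the control the market clears where 294 - 5P = P - 6, i.e. P* = 50 and Q* = 44.
The floor of 57 is above the equilibrium price 50, so it binds.
At P = 57: Qd = 294 - 5·57 = 9 and Qs = 57 - 6 = 51.
Quantity traded falls to 9. At Q = 9 the demand price is (294 - 9)/5 = 57 and the supply price is 6 + 9 = 15.
Deadweight loss = ½ · (57 - 15) · (44 - 9) = ½ · 42 · 35 = 735.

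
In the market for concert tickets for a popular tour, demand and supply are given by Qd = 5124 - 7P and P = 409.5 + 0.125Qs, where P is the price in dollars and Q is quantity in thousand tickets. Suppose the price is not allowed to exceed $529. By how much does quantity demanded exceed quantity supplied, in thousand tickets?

465

Rearranging supply gives Qs = 8P - 3276. Without the control the market clears where 5124 - 7P = 8P - 3276, i.e. P* = 560 and Q* = 1204.
Because the ceiling (529) lies below the market-clearing price, it is binding.
At P = 529: Qd = 5124 - 7·529 = 1421 and Qs = 8·529 - 3276 = 956.
Shortage = Qd - Qs = 1421 - 956 = 465.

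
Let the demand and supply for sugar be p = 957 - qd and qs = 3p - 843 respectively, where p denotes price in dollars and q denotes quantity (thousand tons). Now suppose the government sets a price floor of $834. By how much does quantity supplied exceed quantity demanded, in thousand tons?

1536

Rearranging demand gives qd = 957 - p. Without the control the market clears where 957 - p = 3p - 843, i.e. p* = 450 and q* = 507.
The floor of 834 is above the equilibrium price 450, so it binds.
At p = 834: qd = 957 - 834 = 123 and qs = 3·834 - 843 = 1659.
Surplus = qs - qd = 1659 - 123 = 1536.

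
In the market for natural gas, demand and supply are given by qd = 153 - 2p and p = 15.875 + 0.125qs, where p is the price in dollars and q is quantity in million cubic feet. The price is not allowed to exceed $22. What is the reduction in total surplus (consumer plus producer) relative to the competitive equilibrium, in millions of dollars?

Rearranging supply gives qs = 8p - 127. Setting quantity demanded equal to quantity supplied, 153 - 2p = 8p - 127, gives p* = 28 and q* = 97.
Because the ceiling (22) lies below the market-clearing price, it is binding.
At p = 22: qd = 153 - 2·22 = 109 and qs = 8·22 - 127 = 49.
Quantity traded falls to 49. At q = 49 the demand price is (153 - 49)/2 = 52 and the supply price is (127 + 49)/8 = 22.
Deadweight loss = ½ · (52 - 22) · (97 - 49) = ½ · 30 · 48 = 720.

720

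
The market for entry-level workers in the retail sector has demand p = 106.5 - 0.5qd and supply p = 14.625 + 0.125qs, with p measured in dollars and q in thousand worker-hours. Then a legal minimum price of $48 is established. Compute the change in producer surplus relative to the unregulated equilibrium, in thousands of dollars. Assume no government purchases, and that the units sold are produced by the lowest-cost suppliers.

Rearranging demand gives qd = 213 - 2p; rearranging supply gives qs = 8p - 117. Without the control the market clears where 213 - 2p = 8p - 117, i.e. p* = 33 and q* = 147.
Because the floor (48) lies above the market-clearing price, it is binding.
At p = 48: qd = 213 - 2·48 = 117 and qs = 8·48 - 117 = 267.
Producer surplus without the control is ½ · (33 - 14.625) · 147 = 1350.5625.
With the floor, 117 units are sold at 48. The supply price at q = 117 is 29.25, so PS = ½ · [(48 - 14.625) + (48 - 29.25)] · 117 = 3049.3125.
Change in producer surplus = 3049.3125 - 1350.5625 = 1698.75.

1698.75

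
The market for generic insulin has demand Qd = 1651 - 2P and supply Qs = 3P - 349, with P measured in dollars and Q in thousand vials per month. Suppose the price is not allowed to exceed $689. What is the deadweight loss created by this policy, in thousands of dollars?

0

Setting quantity demanded equal to quantity supplied, 1651 - 2P = 3P - 349, gives P* = 400 and Q* = 851.
The ceiling of 689 is above the equilibrium price 400, so it is not binding; the market clears at P* = 400, Q* = 851.
Since the control does not bind, no trades are prevented and deadweight loss is zero.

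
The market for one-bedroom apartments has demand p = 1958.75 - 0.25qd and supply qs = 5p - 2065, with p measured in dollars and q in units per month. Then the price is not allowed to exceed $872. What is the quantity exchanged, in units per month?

Rearranging demand gives qd = 7835 - 4p. Equilibrium: 7835 - 4p = 5p - 2065, so 9900 = 9p and p* = 1100, q* = 3435.
Because the ceiling (872) lies below the market-clearing price, it is binding.
At p = 872: qd = 7835 - 4·872 = 4347 and qs = 5·872 - 2065 = 2295.
The quantity actually transacted is the short side, supply: 2295.

2295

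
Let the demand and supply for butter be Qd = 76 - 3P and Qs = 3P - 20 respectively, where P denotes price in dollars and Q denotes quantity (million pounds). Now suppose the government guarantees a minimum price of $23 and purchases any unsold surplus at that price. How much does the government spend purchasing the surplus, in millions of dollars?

966

Equilibrium: 76 - 3P = 3P - 20, so 96 = 6P and P* = 16, Q* = 28.
The floor of 23 is above the equilibrium price 16, so it binds.
At P = 23: Qd = 76 - 3·23 = 7 and Qs = 3·23 - 20 = 49.
Surplus = Qs - Qd = 42.
Government expenditure = surplus × support price = 42 × 23 = 966.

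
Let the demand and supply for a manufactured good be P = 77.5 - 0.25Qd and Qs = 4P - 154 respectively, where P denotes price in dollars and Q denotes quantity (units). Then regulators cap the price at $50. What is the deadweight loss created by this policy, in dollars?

Rearranging demand gives Qd = 310 - 4P. In a free market, 310 - 4P = 4P - 154 gives the equilibrium P* = 58, Q* = 78.
The ceiling of 50 is below the equilibrium price 58, so it binds.
At P = 50: Qd = 310 - 4·50 = 110 and Qs = 4·50 - 154 = 46.
Quantity traded falls to 46. At Q = 46 the demand price is (310 - 46)/4 = 66 and the supply price is (154 + 46)/4 = 50.
Deadweight loss = ½ · (66 - 50) · (78 - 46) = ½ · 16 · 32 = 256.

256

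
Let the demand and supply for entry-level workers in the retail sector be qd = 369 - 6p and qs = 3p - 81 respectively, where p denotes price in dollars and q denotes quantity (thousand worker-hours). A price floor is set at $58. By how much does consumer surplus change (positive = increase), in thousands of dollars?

Without the control the market clears where 369 - 6p = 3p - 81, i.e. p* = 50 and q* = 69.
Since 58 > 50, the floor is binding.
At p = 58: qd = 369 - 6·58 = 21 and qs = 3·58 - 81 = 93.
Consumer surplus without the control is ½ · (61.5 - 50) · 69 = 396.75.
With the floor, consumers buy 21 units at 58, so CS = ½ · (61.5 - 58) · 21 = 36.75.
Change in consumer surplus = 36.75 - 396.75 = -360.

-360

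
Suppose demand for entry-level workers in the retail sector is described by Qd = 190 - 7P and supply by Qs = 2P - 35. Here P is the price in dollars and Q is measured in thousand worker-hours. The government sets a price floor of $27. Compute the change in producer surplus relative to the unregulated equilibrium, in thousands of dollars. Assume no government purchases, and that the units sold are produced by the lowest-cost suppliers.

Equilibrium: 190 - 7P = 2P - 35, so 225 = 9P and P* = 25, Q* = 15.
The floor of 27 is above the equilibrium price 25, so it binds.
At P = 27: Qd = 190 - 7·27 = 1 and Qs = 2·27 - 35 = 19.
Producer surplus without the control is ½ · (25 - 17.5) · 15 = 56.25.
With the floor, 1 units are sold at 27. The supply price at Q = 1 is 18, so PS = ½ · [(27 - 17.5) + (27 - 18)] · 1 = 9.25.
Change in producer surplus = 9.25 - 56.25 = -47.

-47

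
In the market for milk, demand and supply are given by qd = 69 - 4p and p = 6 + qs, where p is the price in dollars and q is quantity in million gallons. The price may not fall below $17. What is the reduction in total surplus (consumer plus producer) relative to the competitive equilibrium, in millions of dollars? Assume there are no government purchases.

Rearranging supply gives qs = p - 6. In a free market, 69 - 4p = p - 6 gives the equilibrium p* = 15, q* = 9.
Since 17 > 15, the floor is binding.
At p = 17: qd = 69 - 4·17 = 1 and qs = 17 - 6 = 11.
Quantity traded falls to 1. At q = 1 the demand price is (69 - 1)/4 = 17 and the supply price is 6 + 1 = 7.
Deadweight loss = ½ · (17 - 7) · (9 - 1) = ½ · 10 · 8 = 40.

40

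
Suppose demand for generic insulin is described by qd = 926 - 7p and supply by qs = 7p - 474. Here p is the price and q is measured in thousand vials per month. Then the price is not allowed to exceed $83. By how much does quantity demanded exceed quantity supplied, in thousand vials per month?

238

In a free market, 926 - 7p = 7p - 474 gives the equilibrium p* = 100, q* = 226.
The ceiling of 83 is below the equilibrium price 100, so it binds.
At p = 83: qd = 926 - 7·83 = 345 and qs = 7·83 - 474 = 107.
Shortage = qd - qs = 345 - 107 = 238.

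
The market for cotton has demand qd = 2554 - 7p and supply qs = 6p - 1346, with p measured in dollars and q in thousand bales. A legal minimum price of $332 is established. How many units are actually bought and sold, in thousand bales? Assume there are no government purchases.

Without the control the market clears where 2554 - 7p = 6p - 1346, i.e. p* = 300 and q* = 454.
Because the floor (332) lies above the market-clearing price, it is binding.
At p = 332: qd = 2554 - 7·332 = 230 and qs = 6·332 - 1346 = 646.
The quantity actually transacted is the short side, demand: 230.

230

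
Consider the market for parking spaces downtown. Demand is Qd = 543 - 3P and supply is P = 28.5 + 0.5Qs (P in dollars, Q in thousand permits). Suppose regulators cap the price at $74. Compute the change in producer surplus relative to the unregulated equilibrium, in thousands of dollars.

-6302

Rearranging supply gives Qs = 2P - 57. Equilibrium: 543 - 3P = 2P - 57, so 600 = 5P and P* = 120, Q* = 183.
The ceiling of 74 is below the equilibrium price 120, so it binds.
At P = 74: Qd = 543 - 3·74 = 321 and Qs = 2·74 - 57 = 91.
Producer surplus without the control is ½ · (120 - 28.5) · 183 = 8372.25.
With the ceiling, producers sell 91 units at 74, so PS = ½ · (74 - 28.5) · 91 = 2070.25.
Change in producer surplus = 2070.25 - 8372.25 = -6302.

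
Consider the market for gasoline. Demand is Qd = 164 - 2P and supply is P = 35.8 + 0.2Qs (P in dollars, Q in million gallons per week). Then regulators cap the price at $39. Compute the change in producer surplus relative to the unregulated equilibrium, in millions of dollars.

Rearranging supply gives Qs = 5P - 179. Without the control the market clears where 164 - 2P = 5P - 179, i.e. P* = 49 and Q* = 66.
The ceiling of 39 is below the equilibrium price 49, so it binds.
At P = 39: Qd = 164 - 2·39 = 86 and Qs = 5·39 - 179 = 16.
Producer surplus without the control is ½ · (49 - 35.8) · 66 = 435.6.
With the ceiling, producers sell 16 units at 39, so PS = ½ · (39 - 35.8) · 16 = 25.6.
Change in producer surplus = 25.6 - 435.6 = -410.

-410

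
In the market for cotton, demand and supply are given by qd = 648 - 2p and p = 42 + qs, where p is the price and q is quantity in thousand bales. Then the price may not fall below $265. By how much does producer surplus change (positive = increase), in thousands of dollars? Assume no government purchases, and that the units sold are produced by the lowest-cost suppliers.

1680

Rearranging supply gives qs = p - 42. In a free market, 648 - 2p = p - 42 gives the equilibrium p* = 230, q* = 188.
Because the floor (265) lies above the market-clearing price, it is binding.
At p = 265: qd = 648 - 2·265 = 118 and qs = 265 - 42 = 223.
Producer surplus without the control is ½ · (230 - 42) · 188 = 17672.
With the floor, 118 units are sold at 265. The supply price at q = 118 is 160, so PS = ½ · [(265 - 42) + (265 - 160)] · 118 = 19352.
Change in producer surplus = 19352 - 17672 = 1680.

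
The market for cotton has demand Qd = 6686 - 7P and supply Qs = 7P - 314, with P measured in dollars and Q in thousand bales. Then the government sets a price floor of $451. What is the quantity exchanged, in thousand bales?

Without the control the market clears where 6686 - 7P = 7P - 314, i.e. P* = 500 and Q* = 3186.
Since 451 is below P* = 500, the floor does not bind and the free-market outcome prevails.

3186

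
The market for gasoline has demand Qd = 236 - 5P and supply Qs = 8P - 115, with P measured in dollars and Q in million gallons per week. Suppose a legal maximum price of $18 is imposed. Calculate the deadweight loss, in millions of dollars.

842.4

In a free market, 236 - 5P = 8P - 115 gives the equilibrium P* = 27, Q* = 101.
Because the ceiling (18) lies below the market-clearing price, it is binding.
At P = 18: Qd = 236 - 5·18 = 146 and Qs = 8·18 - 115 = 29.
Quantity traded falls to 29. At Q = 29 the demand price is (236 - 29)/5 = 41.4 and the supply price is (115 + 29)/8 = 18.
Deadweight loss = ½ · (41.4 - 18) · (101 - 29) = ½ · 23.4 · 72 = 842.4.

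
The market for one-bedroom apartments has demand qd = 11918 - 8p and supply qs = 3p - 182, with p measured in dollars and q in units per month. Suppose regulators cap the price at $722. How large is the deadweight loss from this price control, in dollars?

Equilibrium: 11918 - 8p = 3p - 182, so 12100 = 11p and p* = 1100, q* = 3118.
Since 722 < 1100, the ceiling is binding.
At p = 722: qd = 11918 - 8·722 = 6142 and qs = 3·722 - 182 = 1984.
Quantity traded falls to 1984. At q = 1984 the demand price is (11918 - 1984)/8 = 1241.75 and the supply price is (182 + 1984)/3 = 722.
Deadweight loss = ½ · (1241.75 - 722) · (3118 - 1984) = ½ · 519.75 · 1134 = 294698.25.

294698.25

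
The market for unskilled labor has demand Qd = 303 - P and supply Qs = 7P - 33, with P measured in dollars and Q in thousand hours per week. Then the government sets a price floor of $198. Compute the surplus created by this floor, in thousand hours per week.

1248

Equilibrium: 303 - P = 7P - 33, so 336 = 8P and P* = 42, Q* = 261.
Since 198 > 42, the floor is binding.
At P = 198: Qd = 303 - 198 = 105 and Qs = 7·198 - 33 = 1353.
Surplus = Qs - Qd = 1353 - 105 = 1248.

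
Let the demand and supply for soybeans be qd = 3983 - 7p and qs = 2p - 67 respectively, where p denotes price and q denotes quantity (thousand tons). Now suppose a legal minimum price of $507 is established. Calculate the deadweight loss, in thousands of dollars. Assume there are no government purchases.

51171.75

Equilibrium: 3983 - 7p = 2p - 67, so 4050 = 9p and p* = 450, q* = 833.
The floor of 507 is above the equilibrium price 450, so it binds.
At p = 507: qd = 3983 - 7·507 = 434 and qs = 2·507 - 67 = 947.
Quantity traded falls to 434. At q = 434 the demand price is (3983 - 434)/7 = 507 and the supply price is (67 + 434)/2 = 250.5.
Deadweight loss = ½ · (507 - 250.5) · (833 - 434) = ½ · 256.5 · 399 = 51171.75.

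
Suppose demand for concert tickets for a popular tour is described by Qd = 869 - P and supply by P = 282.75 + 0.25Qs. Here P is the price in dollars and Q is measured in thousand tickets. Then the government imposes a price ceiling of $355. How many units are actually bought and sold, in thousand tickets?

Rearranging supply gives Qs = 4P - 1131. Without the control the market clears where 869 - P = 4P - 1131, i.e. P* = 400 and Q* = 469.
Because the ceiling (355) lies below the market-clearing price, it is binding.
At P = 355: Qd = 869 - 355 = 514 and Qs = 4·355 - 1131 = 289.
The quantity actually transacted is the short side, supply: 289.

289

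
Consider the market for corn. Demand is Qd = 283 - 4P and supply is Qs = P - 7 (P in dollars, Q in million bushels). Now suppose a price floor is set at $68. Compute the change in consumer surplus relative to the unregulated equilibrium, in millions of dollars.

In a free market, 283 - 4P = P - 7 gives the equilibrium P* = 58, Q* = 51.
The floor of 68 is above the equilibrium price 58, so it binds.
At P = 68: Qd = 283 - 4·68 = 11 and Qs = 68 - 7 = 61.
Consumer surplus without the control is ½ · (70.75 - 58) · 51 = 325.125.
With the floor, consumers buy 11 units at 68, so CS = ½ · (70.75 - 68) · 11 = 15.125.
Change in consumer surplus = 15.125 - 325.125 = -310.

-310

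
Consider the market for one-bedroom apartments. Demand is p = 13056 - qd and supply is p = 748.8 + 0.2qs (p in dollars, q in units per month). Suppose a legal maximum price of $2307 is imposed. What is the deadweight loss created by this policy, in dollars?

3645735

Rearranging demand gives qd = 13056 - p; rearranging supply gives qs = 5p - 3744. In a free market, 13056 - p = 5p - 3744 gives the equilibrium p* = 2800, q* = 10256.
Since 2307 < 2800, the ceiling is binding.
At p = 2307: qd = 13056 - 2307 = 10749 and qs = 5·2307 - 3744 = 7791.
Quantity traded falls to 7791. At q = 7791 the demand price is 13056 - 7791 = 5265 and the supply price is (3744 + 7791)/5 = 2307.
Deadweight loss = ½ · (5265 - 2307) · (10256 - 7791) = ½ · 2958 · 2465 = 3645735.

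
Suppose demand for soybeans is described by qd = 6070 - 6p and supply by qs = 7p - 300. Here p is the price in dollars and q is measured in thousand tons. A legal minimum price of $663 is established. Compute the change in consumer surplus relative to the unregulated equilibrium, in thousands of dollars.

-451703

In a free market, 6070 - 6p = 7p - 300 gives the equilibrium p* = 490, q* = 3130.
The floor of 663 is above the equilibrium price 490, so it binds.
At p = 663: qd = 6070 - 6·663 = 2092 and qs = 7·663 - 300 = 4341.
Consumer surplus without the control is ½ · (3035/3 - 490) · 3130 = 2449225/3.
With the floor, consumers buy 2092 units at 663, so CS = ½ · (3035/3 - 663) · 2092 = 1094116/3.
Change in consumer surplus = 1094116/3 - 2449225/3 = -451703.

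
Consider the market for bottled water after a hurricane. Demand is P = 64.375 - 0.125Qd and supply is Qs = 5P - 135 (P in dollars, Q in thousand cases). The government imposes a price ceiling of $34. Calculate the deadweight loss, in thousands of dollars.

1040

Rearranging demand gives Qd = 515 - 8P. Setting quantity demanded equal to quantity supplied, 515 - 8P = 5P - 135, gives P* = 50 and Q* = 115.
The ceiling of 34 is below the equilibrium price 50, so it binds.
At P = 34: Qd = 515 - 8·34 = 243 and Qs = 5·34 - 135 = 35.
Quantity traded falls to 35. At Q = 35 the demand price is (515 - 35)/8 = 60 and the supply price is (135 + 35)/5 = 34.
Deadweight loss = ½ · (60 - 34) · (115 - 35) = ½ · 26 · 80 = 1040.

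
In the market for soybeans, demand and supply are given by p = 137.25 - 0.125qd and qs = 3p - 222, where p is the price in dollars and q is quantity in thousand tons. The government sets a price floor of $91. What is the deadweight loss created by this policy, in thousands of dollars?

0

Rearranging demand gives qd = 1098 - 8p. Without the control the market clears where 1098 - 8p = 3p - 222, i.e. p* = 120 and q* = 138.
Since 91 is below p* = 120, the floor does not bind and the free-market outcome prevails.
Since the control does not bind, no trades are prevented and deadweight loss is zero.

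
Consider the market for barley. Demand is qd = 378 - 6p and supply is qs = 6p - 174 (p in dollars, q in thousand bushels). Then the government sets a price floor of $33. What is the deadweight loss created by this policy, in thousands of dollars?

0

In a free market, 378 - 6p = 6p - 174 gives the equilibrium p* = 46, q* = 102.
The floor of 33 is below the equilibrium price 46, so it is not binding; the market clears at p* = 46, q* = 102.
Since the control does not bind, no trades are prevented and deadweight loss is zero.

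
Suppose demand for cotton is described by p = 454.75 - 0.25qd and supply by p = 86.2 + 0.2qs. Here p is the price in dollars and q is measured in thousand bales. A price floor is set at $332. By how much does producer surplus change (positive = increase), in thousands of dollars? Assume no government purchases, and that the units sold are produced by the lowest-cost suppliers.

29503.6

Rearranging demand gives qd = 1819 - 4p; rearranging supply gives qs = 5p - 431. Without the control the market clears where 1819 - 4p = 5p - 431, i.e. p* = 250 and q* = 819.
The floor of 332 is above the equilibrium price 250, so it binds.
At p = 332: qd = 1819 - 4·332 = 491 and qs = 5·332 - 431 = 1229.
Producer surplus without the control is ½ · (250 - 86.2) · 819 = 67076.1.
With the floor, 491 units are sold at 332. The supply price at q = 491 is 184.4, so PS = ½ · [(332 - 86.2) + (332 - 184.4)] · 491 = 96579.7.
Change in producer surplus = 96579.7 - 67076.1 = 29503.6.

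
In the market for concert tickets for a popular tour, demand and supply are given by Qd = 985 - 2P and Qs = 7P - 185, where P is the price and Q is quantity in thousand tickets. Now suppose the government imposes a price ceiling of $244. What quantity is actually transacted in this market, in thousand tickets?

Without the control the market clears where 985 - 2P = 7P - 185, i.e. P* = 130 and Q* = 725.
The ceiling of 244 is above the equilibrium price 130, so it is not binding; the market clears at P* = 130, Q* = 725.

725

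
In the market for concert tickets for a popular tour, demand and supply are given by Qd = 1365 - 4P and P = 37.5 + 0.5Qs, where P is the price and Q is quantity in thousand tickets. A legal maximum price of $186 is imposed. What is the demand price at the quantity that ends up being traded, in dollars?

Rearranging supply gives Qs = 2P - 75. Equilibrium: 1365 - 4P = 2P - 75, so 1440 = 6P and P* = 240, Q* = 405.
The ceiling of 186 is below the equilibrium price 240, so it binds.
At P = 186: Qd = 1365 - 4·186 = 621 and Qs = 2·186 - 75 = 297.
Only 297 units reach the market. On the demand curve, the marginal buyer's willingness to pay at Q = 297 is (1365 - 297)/4 = 267.

267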